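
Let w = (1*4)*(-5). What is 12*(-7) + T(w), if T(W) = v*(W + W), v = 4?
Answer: -244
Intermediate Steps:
w = -20 (w = 4*(-5) = -20)
T(W) = 8*W (T(W) = 4*(W + W) = 4*(2*W) = 8*W)
12*(-7) + T(w) = 12*(-7) + 8*(-20) = -84 - 160 = -244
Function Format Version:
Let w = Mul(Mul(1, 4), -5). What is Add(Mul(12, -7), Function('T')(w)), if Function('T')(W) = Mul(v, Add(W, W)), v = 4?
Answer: -244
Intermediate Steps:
w = -20 (w = Mul(4, -5) = -20)
Function('T')(W) = Mul(8, W) (Function('T')(W) = Mul(4, Add(W, W)) = Mul(4, Mul(2, W)) = Mul(8, W))
Add(Mul(12, -7), Function('T')(w)) = Add(Mul(12, -7), Mul(8, -20)) = Add(-84, -160) = -244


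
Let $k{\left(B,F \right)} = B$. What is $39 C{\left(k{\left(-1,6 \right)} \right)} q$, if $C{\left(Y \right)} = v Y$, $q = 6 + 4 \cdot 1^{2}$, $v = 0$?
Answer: $0$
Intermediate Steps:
$q = 10$ ($q = 6 + 4 \cdot 1 = 6 + 4 = 10$)
$C{\left(Y \right)} = 0$ ($C{\left(Y \right)} = 0 Y = 0$)
$39 C{\left(k{\left(-1,6 \right)} \right)} q = 39 \cdot 0 \cdot 10 = 0 \cdot 10 = 0$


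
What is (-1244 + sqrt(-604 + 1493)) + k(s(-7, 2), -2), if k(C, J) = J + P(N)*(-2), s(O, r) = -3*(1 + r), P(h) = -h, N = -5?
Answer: -1256 + sqrt(889) ≈ -1226.2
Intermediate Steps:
s(O, r) = -3 - 3*r
k(C, J) = -10 + J (k(C, J) = J - 1*(-5)*(-2) = J + 5*(-2) = J - 10 = -10 + J)
(-1244 + sqrt(-604 + 1493)) + k(s(-7, 2), -2) = (-1244 + sqrt(-604 + 1493)) + (-10 - 2) = (-1244 + sqrt(889)) - 12 = -1256 + sqrt(889)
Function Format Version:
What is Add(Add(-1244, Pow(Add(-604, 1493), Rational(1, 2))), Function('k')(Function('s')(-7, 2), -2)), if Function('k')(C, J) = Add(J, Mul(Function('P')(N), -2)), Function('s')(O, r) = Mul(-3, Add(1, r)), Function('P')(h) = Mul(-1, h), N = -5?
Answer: Add(-1256, Pow(889, Rational(1, 2))) ≈ -1226.2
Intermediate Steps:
Function('s')(O, r) = Add(-3, Mul(-3, r))
Function('k')(C, J) = Add(-10, J) (Function('k')(C, J) = Add(J, Mul(Mul(-1, -5), -2)) = Add(J, Mul(5, -2)) = Add(J, -10) = Add(-10, J))
Add(Add(-1244, Pow(Add(-604, 1493), Rational(1, 2))), Function('k')(Function('s')(-7, 2), -2)) = Add(Add(-1244, Pow(Add(-604, 1493), Rational(1, 2))), Add(-10, -2)) = Add(Add(-1244, Pow(889, Rational(1, 2))), -12) = Add(-1256, Pow(889, Rational(1, 2)))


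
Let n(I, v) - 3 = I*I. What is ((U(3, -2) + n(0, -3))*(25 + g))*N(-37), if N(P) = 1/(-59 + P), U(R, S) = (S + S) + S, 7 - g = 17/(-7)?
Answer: 241/224 ≈ 1.0759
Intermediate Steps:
g = 66/7 (g = 7 - 17/(-7) = 7 - 17*(-1)/7 = 7 - 1*(-17/7) = 7 + 17/7 = 66/7 ≈ 9.4286)
U(R, S) = 3*S (U(R, S) = 2*S + S = 3*S)
n(I, v) = 3 + I² (n(I, v) = 3 + I*I = 3 + I²)
((U(3, -2) + n(0, -3))*(25 + g))*N(-37) = ((3*(-2) + (3 + 0²))*(25 + 66/7))/(-59 - 37) = ((-6 + (3 + 0))*(241/7))/(-96) = ((-6 + 3)*(241/7))*(-1/96) = -3*241/7*(-1/96) = -723/7*(-1/96) = 241/224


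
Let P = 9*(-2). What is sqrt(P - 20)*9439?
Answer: 9439*I*sqrt(38) ≈ 58186.0*I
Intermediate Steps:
P = -18
sqrt(P - 20)*9439 = sqrt(-18 - 20)*9439 = sqrt(-38)*9439 = (I*sqrt(38))*9439 = 9439*I*sqrt(38)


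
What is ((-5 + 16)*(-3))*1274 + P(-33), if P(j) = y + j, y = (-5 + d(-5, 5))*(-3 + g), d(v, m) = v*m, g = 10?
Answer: -42285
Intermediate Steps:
d(v, m) = m*v
y = -210 (y = (-5 + 5*(-5))*(-3 + 10) = (-5 - 25)*7 = -30*7 = -210)
P(j) = -210 + j
((-5 + 16)*(-3))*1274 + P(-33) = ((-5 + 16)*(-3))*1274 + (-210 - 33) = (11*(-3))*1274 - 243 = -33*1274 - 243 = -42042 - 243 = -42285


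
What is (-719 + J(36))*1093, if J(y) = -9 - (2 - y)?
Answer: -758542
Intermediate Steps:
J(y) = -11 + y (J(y) = -9 + (-2 + y) = -11 + y)
(-719 + J(36))*1093 = (-719 + (-11 + 36))*1093 = (-719 + 25)*1093 = -694*1093 = -758542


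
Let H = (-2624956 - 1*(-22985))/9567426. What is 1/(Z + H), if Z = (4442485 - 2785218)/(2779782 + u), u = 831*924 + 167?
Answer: 33943246990818/6624524884739 ≈ 5.1239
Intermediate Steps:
u = 768011 (u = 767844 + 167 = 768011)
H = -2601971/9567426 (H = (-2624956 + 22985)*(1/9567426) = -2601971*1/9567426 = -2601971/9567426 ≈ -0.27196)
Z = 1657267/3547793 (Z = (4442485 - 2785218)/(2779782 + 768011) = 1657267/3547793 ≈ 0.46713)
1/(Z + H) = 1/(1657267/3547793 - 2601971/9567426) = 1/(6624524884739/33943246990818) = 33943246990818/6624524884739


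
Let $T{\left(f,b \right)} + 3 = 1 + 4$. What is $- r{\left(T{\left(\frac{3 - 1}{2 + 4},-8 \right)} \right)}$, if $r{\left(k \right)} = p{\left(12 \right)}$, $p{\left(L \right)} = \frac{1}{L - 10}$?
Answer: $- \frac{1}{2} \approx -0.5$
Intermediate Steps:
$p{\left(L \right)} = \frac{1}{-10 + L}$
$T{\left(f,b \right)} = 2$ ($T{\left(f,b \right)} = -3 + \left(1 + 4\right) = -3 + 5 = 2$)
$r{\left(k \right)} = \frac{1}{2}$ ($r{\left(k \right)} = \frac{1}{-10 + 12} = \frac{1}{2}$)
$- r{\left(T{\left(\frac{3 - 1}{2 + 4},-8 \right)} \right)} = \left(-1\right) \frac{1}{2} = - \frac{1}{2}$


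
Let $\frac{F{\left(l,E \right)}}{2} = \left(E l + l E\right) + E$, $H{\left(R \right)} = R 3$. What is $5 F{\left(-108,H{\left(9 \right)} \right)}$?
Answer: $-58050$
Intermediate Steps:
$H{\left(R \right)} = 3 R$
$F{\left(l,E \right)} = 2 E + 4 E l$ ($F{\left(l,E \right)} = 2 \left(\left(E l + l E\right) + E\right) = 2 \left(\left(E l + E l\right) + E\right) = 2 \left(2 E l + E\right) = 2 \left(E + 2 E l\right) = 2 E + 4 E l$)
$5 F{\left(-108,H{\left(9 \right)} \right)} = 5 \cdot 2 \cdot 3 \cdot 9 \left(1 + 2 \left(-108\right)\right) = 5 \cdot 2 \cdot 27 \left(1 - 216\right) = 5 \cdot 2 \cdot 27 \left(-215\right) = 5 \left(-11610\right) = -58050$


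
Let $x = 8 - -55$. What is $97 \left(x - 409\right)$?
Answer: $-33562$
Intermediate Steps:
$x = 63$ ($x = 8 + 55 = 63$)
$97 \left(x - 409\right) = 97 \left(63 - 409\right) = 97 \left(-346\right) = -33562$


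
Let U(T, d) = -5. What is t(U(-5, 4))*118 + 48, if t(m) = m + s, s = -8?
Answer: -1486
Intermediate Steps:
t(m) = -8 + m (t(m) = m - 8 = -8 + m)
t(U(-5, 4))*118 + 48 = (-8 - 5)*118 + 48 = -13*118 + 48 = -1534 + 48 = -1486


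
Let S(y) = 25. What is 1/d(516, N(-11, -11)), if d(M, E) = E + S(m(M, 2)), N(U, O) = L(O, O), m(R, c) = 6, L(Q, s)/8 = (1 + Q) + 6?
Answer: -⅐ ≈ -0.14286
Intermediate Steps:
L(Q, s) = 56 + 8*Q (L(Q, s) = 8*((1 + Q) + 6) = 8*(7 + Q) = 56 + 8*Q)
N(U, O) = 56 + 8*O
d(M, E) = 25 + E (d(M, E) = E + 25 = 25 + E)
1/d(516, N(-11, -11)) = 1/(25 + (56 + 8*(-11))) = 1/(25 + (56 - 88)) = 1/(25 - 32) = 1/(-7) = -⅐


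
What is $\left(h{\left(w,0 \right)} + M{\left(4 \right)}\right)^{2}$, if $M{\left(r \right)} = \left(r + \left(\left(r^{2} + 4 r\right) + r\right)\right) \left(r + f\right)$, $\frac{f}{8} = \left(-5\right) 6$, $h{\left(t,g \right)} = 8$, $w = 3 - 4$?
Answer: $88962624$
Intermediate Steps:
$w = -1$
$f = -240$ ($f = 8 \left(\left(-5\right) 6\right) = 8 \left(-30\right) = -240$)
$M{\left(r \right)} = \left(-240 + r\right) \left(r^{2} + 6 r\right)$ ($M{\left(r \right)} = \left(r + \left(\left(r^{2} + 4 r\right) + r\right)\right) \left(r - 240\right) = \left(r + \left(r^{2} + 5 r\right)\right) \left(-240 + r\right) = \left(r^{2} + 6 r\right) \left(-240 + r\right) = \left(-240 + r\right) \left(r^{2} + 6 r\right)$)
$\left(h{\left(w,0 \right)} + M{\left(4 \right)}\right)^{2} = \left(8 + 4 \left(-1440 + 4^{2} - 936\right)\right)^{2} = \left(8 + 4 \left(-1440 + 16 - 936\right)\right)^{2} = \left(8 + 4 \left(-2360\right)\right)^{2} = \left(8 - 9440\right)^{2} = \left(-9432\right)^{2} = 88962624$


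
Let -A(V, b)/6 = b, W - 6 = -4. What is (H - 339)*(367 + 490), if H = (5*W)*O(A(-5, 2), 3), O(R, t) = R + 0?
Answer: -393363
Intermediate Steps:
W = 2 (W = 6 - 4 = 2)
A(V, b) = -6*b
O(R, t) = R
H = -120 (H = (5*2)*(-6*2) = 10*(-12) = -120)
(H - 339)*(367 + 490) = (-120 - 339)*(367 + 490) = -459*857 = -393363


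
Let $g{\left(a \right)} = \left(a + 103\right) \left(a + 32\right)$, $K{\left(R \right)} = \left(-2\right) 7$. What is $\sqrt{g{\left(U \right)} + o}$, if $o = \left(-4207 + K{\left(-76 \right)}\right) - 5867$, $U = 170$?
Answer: $\sqrt{45058} \approx 212.27$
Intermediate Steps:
$K{\left(R \right)} = -14$
$g{\left(a \right)} = \left(32 + a\right) \left(103 + a\right)$ ($g{\left(a \right)} = \left(103 + a\right) \left(32 + a\right) = \left(32 + a\right) \left(103 + a\right)$)
$o = -10088$ ($o = \left(-4207 - 14\right) - 5867 = -4221 - 5867 = -10088$)
$\sqrt{g{\left(U \right)} + o} = \sqrt{\left(3296 + 170^{2} + 135 \cdot 170\right) - 10088} = \sqrt{\left(3296 + 28900 + 22950\right) - 10088} = \sqrt{55146 - 10088} = \sqrt{45058}$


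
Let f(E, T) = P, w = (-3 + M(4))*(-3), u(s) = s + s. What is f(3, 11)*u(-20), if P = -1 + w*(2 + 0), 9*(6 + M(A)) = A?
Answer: -6040/3 ≈ -2013.3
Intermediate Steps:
u(s) = 2*s
M(A) = -6 + A/9
w = 77/3 (w = (-3 + (-6 + (⅑)*4))*(-3) = (-3 + (-6 + 4/9))*(-3) = (-3 - 50/9)*(-3) = -77/9*(-3) = 77/3 ≈ 25.667)
P = 151/3 (P = -1 + 77*(2 + 0)/3 = -1 + (77/3)*2 = -1 + 154/3 = 151/3 ≈ 50.333)
f(E, T) = 151/3
f(3, 11)*u(-20) = 151*(2*(-20))/3 = (151/3)*(-40) = -6040/3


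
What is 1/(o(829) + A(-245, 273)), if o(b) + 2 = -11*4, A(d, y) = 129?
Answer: 1/83 ≈ 0.012048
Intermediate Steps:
o(b) = -46 (o(b) = -2 - 11*4 = -2 - 44 = -46)
1/(o(829) + A(-245, 273)) = 1/(-46 + 129) = 1/83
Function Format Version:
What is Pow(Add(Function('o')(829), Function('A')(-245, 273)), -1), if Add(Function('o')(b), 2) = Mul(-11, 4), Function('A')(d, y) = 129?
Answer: Rational(1, 83) ≈ 0.012048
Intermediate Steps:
Function('o')(b) = -46 (Function('o')(b) = Add(-2, Mul(-11, 4)) = Add(-2, -44) = -46)
Pow(Add(Function('o')(829), Function('A')(-245, 273)), -1) = Pow(Add(-46, 129), -1) = Pow(83, -1) = Rational(1, 83)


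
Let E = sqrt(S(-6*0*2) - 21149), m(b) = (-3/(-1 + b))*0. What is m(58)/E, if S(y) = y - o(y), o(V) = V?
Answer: 0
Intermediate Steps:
S(y) = 0 (S(y) = y - y = 0)
m(b) = 0 (m(b) = -3/(-1 + b)*0 = 0)
E = I*sqrt(21149) (E = sqrt(0 - 21149) = sqrt(-21149) = I*sqrt(21149) ≈ 145.43*I)
m(58)/E = 0/((I*sqrt(21149))) = 0*(-I*sqrt(21149)/21149) = 0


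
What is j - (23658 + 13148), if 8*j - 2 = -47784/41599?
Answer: -6124353469/166396 ≈ -36806.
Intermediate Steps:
j = 17707/166396 (j = ¼ + (-47784/41599)/8 = ¼ + (-47784*1/41599)/8 = ¼ + (⅛)*(-47784/41599) = ¼ - 5973/41599 = 17707/166396 ≈ 0.10641)
j - (23658 + 13148) = 17707/166396 - (23658 + 13148) = 17707/166396 - 1*36806 = 17707/166396 - 36806 = -6124353469/166396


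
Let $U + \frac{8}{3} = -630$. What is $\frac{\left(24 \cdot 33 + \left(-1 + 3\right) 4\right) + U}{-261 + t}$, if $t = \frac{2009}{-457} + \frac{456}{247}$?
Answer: $- \frac{1491191}{2348625} \approx -0.63492$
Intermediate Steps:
$U = - \frac{1898}{3}$ ($U = - \frac{8}{3} - 630 = - \frac{1898}{3} \approx -632.67$)
$t = - \frac{15149}{5941}$ ($t = 2009 \left(- \frac{1}{457}\right) + 456 \cdot \frac{1}{247} = - \frac{2009}{457} + \frac{24}{13} = - \frac{15149}{5941} \approx -2.5499$)
$\frac{\left(24 \cdot 33 + \left(-1 + 3\right) 4\right) + U}{-261 + t} = \frac{\left(24 \cdot 33 + \left(-1 + 3\right) 4\right) - \frac{1898}{3}}{-261 - \frac{15149}{5941}} = \frac{\left(792 + 2 \cdot 4\right) - \frac{1898}{3}}{- \frac{1565750}{5941}} = \left(\left(792 + 8\right) - \frac{1898}{3}\right) \left(- \frac{5941}{1565750}\right) = \left(800 - \frac{1898}{3}\right) \left(- \frac{5941}{1565750}\right) = \frac{502}{3} \left(- \frac{5941}{1565750}\right) = - \frac{1491191}{2348625}$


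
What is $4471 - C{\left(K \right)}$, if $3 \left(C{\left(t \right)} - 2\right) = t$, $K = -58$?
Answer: $\frac{13465}{3} \approx 4488.3$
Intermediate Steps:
$C{\left(t \right)} = 2 + \frac{t}{3}$
$4471 - C{\left(K \right)} = 4471 - \left(2 + \frac{1}{3} \left(-58\right)\right) = 4471 - \left(2 - \frac{58}{3}\right) = 4471 - - \frac{52}{3} = 4471 + \frac{52}{3} = \frac{13465}{3}$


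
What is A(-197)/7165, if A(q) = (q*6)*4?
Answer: -4728/7165 ≈ -0.65987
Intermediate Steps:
A(q) = 24*q (A(q) = (6*q)*4 = 24*q)
A(-197)/7165 = (24*(-197))/7165 = -4728*1/7165 = -4728/7165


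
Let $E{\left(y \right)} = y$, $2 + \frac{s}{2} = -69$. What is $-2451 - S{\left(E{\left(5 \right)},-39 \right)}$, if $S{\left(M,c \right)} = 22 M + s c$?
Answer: $-8099$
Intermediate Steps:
$s = -142$ ($s = -4 + 2 \left(-69\right) = -4 - 138 = -142$)
$S{\left(M,c \right)} = - 142 c + 22 M$ ($S{\left(M,c \right)} = 22 M - 142 c = - 142 c + 22 M$)
$-2451 - S{\left(E{\left(5 \right)},-39 \right)} = -2451 - \left(\left(-142\right) \left(-39\right) + 22 \cdot 5\right) = -2451 - \left(5538 + 110\right) = -2451 - 5648 = -8099$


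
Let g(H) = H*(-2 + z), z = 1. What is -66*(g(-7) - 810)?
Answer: 52998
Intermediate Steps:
g(H) = -H (g(H) = H*(-2 + 1) = H*(-1) = -H)
-66*(g(-7) - 810) = -66*(-1*(-7) - 810) = -66*(7 - 810) = -66*(-803) = 52998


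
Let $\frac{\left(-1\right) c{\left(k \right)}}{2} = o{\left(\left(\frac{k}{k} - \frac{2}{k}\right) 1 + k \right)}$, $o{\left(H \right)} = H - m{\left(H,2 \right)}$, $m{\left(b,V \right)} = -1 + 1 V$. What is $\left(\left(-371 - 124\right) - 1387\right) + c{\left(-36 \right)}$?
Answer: $- \frac{16291}{9} \approx -1810.1$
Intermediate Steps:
$m{\left(b,V \right)} = -1 + V$
$o{\left(H \right)} = -1 + H$ ($o{\left(H \right)} = H - \left(-1 + 2\right) = H - 1 = -1 + H$)
$c{\left(k \right)} = - 2 k + \frac{4}{k}$ ($c{\left(k \right)} = - 2 \left(-1 + \left(\left(\frac{k}{k} - \frac{2}{k}\right) 1 + k\right)\right) = - 2 \left(-1 + \left(\left(1 - \frac{2}{k}\right) 1 + k\right)\right) = - 2 \left(-1 + \left(\left(1 - \frac{2}{k}\right) + k\right)\right) = - 2 \left(-1 + \left(1 + k - \frac{2}{k}\right)\right) = - 2 \left(k - \frac{2}{k}\right) = - 2 k + \frac{4}{k}$)
$\left(\left(-371 - 124\right) - 1387\right) + c{\left(-36 \right)} = \left(\left(-371 - 124\right) - 1387\right) + \left(\left(-2\right) \left(-36\right) + \frac{4}{-36}\right) = \left(-495 - 1387\right) + \left(72 + 4 \left(- \frac{1}{36}\right)\right) = -1882 + \left(72 - \frac{1}{9}\right) = -1882 + \frac{647}{9} = - \frac{16291}{9}$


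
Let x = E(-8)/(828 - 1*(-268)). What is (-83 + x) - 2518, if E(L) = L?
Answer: -356338/137 ≈ -2601.0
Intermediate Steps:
x = -1/137 (x = -8/(828 - 1*(-268)) = -8/(828 + 268) = -8/1096 = -8*1/1096 = -1/137 ≈ -0.0072993)
(-83 + x) - 2518 = (-83 - 1/137) - 2518 = -11372/137 - 2518 = -356338/137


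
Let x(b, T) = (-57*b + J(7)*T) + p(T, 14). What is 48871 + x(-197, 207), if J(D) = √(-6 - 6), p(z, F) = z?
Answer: 60307 + 414*I*√3 ≈ 60307.0 + 717.07*I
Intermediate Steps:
J(D) = 2*I*√3 (J(D) = √(-12) = 2*I*√3)
x(b, T) = T - 57*b + 2*I*T*√3 (x(b, T) = (-57*b + (2*I*√3)*T) + T = (-57*b + 2*I*T*√3) + T = T - 57*b + 2*I*T*√3)
48871 + x(-197, 207) = 48871 + (207 - 57*(-197) + 2*I*207*√3) = 48871 + (207 + 11229 + 414*I*√3) = 48871 + (11436 + 414*I*√3) = 60307 + 414*I*√3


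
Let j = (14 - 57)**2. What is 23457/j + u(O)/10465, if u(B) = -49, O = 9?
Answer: 35055272/2764255 ≈ 12.682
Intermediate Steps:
j = 1849 (j = (-43)**2 = 1849)
23457/j + u(O)/10465 = 23457/1849 - 49/10465 = 23457*(1/1849) - 49*1/10465 = 23457/1849 - 7/1495 = 35055272/2764255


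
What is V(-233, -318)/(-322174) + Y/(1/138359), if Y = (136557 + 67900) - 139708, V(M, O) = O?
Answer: 1443115108250676/161087 ≈ 8.9586e+9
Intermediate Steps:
Y = 64749 (Y = 204457 - 139708 = 64749)
V(-233, -318)/(-322174) + Y/(1/138359) = -318/(-322174) + 64749/(1/138359) = -318*(-1/322174) + 64749/(1/138359) = 159/161087 + 64749*138359 = 159/161087 + 8958606891 = 1443115108250676/161087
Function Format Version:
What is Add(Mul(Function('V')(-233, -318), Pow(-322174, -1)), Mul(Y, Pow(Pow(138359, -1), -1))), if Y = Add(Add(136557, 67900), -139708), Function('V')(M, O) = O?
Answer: Rational(1443115108250676, 161087) ≈ 8.9586e+9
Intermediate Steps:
Y = 64749 (Y = Add(204457, -139708) = 64749)
Add(Mul(Function('V')(-233, -318), Pow(-322174, -1)), Mul(Y, Pow(Pow(138359, -1), -1))) = Add(Mul(-318, Pow(-322174, -1)), Mul(64749, Pow(Pow(138359, -1), -1))) = Add(Mul(-318, Rational(-1, 322174)), Mul(64749, Pow(Rational(1, 138359), -1))) = Add(Rational(159, 161087), Mul(64749, 138359)) = Add(Rational(159, 161087), 8958606891) = Rational(1443115108250676, 161087)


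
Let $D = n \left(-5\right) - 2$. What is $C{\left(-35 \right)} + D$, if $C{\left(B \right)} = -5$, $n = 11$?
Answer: $-62$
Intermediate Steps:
$D = -57$ ($D = 11 \left(-5\right) - 2 = -55 - 2 = -57$)
$C{\left(-35 \right)} + D = -5 - 57 = -62$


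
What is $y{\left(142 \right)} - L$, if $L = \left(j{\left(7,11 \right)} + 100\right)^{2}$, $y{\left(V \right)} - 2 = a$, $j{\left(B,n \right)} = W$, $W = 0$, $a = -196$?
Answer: $-10194$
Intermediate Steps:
$j{\left(B,n \right)} = 0$
$y{\left(V \right)} = -194$ ($y{\left(V \right)} = 2 - 196 = -194$)
$L = 10000$ ($L = \left(0 + 100\right)^{2} = 100^{2} = 10000$)
$y{\left(142 \right)} - L = -194 - 10000 = -10194$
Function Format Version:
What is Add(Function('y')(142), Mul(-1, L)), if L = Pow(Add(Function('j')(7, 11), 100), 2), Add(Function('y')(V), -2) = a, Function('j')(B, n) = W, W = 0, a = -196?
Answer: -10194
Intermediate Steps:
Function('j')(B, n) = 0
Function('y')(V) = -194 (Function('y')(V) = Add(2, -196) = -194)
L = 10000 (L = Pow(Add(0, 100), 2) = Pow(100, 2) = 10000)
Add(Function('y')(142), Mul(-1, L)) = Add(-194, Mul(-1, 10000)) = Add(-194, -10000) = -10194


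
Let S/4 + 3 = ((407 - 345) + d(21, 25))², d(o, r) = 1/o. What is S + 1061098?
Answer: 474730162/441 ≈ 1.0765e+6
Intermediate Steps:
S = 6785944/441 (S = -12 + 4*((407 - 345) + 1/21)² = -12 + 4*(62 + 1/21)² = -12 + 4*(1303/21)² = -12 + 4*(1697809/441) = -12 + 6791236/441 = 6785944/441 ≈ 15388.)
S + 1061098 = 6785944/441 + 1061098 = 474730162/441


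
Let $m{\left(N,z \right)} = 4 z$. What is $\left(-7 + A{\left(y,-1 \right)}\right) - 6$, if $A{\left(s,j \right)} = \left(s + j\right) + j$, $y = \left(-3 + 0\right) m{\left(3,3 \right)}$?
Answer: $-51$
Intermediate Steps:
$y = -36$ ($y = \left(-3 + 0\right) 4 \cdot 3 = \left(-3\right) 12 = -36$)
$A{\left(s,j \right)} = s + 2 j$ ($A{\left(s,j \right)} = \left(j + s\right) + j = s + 2 j$)
$\left(-7 + A{\left(y,-1 \right)}\right) - 6 = \left(-7 + \left(-36 + 2 \left(-1\right)\right)\right) - 6 = \left(-7 - 38\right) - 6 = -45 - 6 = -51$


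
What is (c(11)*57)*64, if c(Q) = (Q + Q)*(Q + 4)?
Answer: 1203840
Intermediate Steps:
c(Q) = 2*Q*(4 + Q) (c(Q) = (2*Q)*(4 + Q) = 2*Q*(4 + Q))
(c(11)*57)*64 = ((2*11*(4 + 11))*57)*64 = ((2*11*15)*57)*64 = (330*57)*64 = 18810*64 = 1203840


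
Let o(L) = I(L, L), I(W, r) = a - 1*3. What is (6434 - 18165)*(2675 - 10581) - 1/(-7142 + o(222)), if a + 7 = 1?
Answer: 663221540187/7151 ≈ 9.2745e+7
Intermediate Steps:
a = -6 (a = -7 + 1 = -6)
I(W, r) = -9 (I(W, r) = -6 - 1*3 = -6 - 3 = -9)
o(L) = -9
(6434 - 18165)*(2675 - 10581) - 1/(-7142 + o(222)) = (6434 - 18165)*(2675 - 10581) - 1/(-7142 - 9) = -11731*(-7906) - 1/(-7151) = 92745286 - 1*(-1/7151) = 92745286 + 1/7151 = 663221540187/7151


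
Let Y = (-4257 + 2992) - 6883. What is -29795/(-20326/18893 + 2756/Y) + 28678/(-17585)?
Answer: 2880355285423319/136714178045 ≈ 21068.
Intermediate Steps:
Y = -8148 (Y = -1265 - 6883 = -8148)
-29795/(-20326/18893 + 2756/Y) + 28678/(-17585) = -29795/(-20326/18893 + 2756/(-8148)) + 28678/(-17585) = -29795/(-20326*1/18893 + 2756*(-1/8148)) + 28678*(-1/17585) = -29795/(-20326/18893 - 689/2037) - 28678/17585 = -29795/(-7774477/5497863) - 28678/17585 = -29795*(-5497863/7774477) - 28678/17585 = 163808828085/7774477 - 28678/17585 = 2880355285423319/136714178045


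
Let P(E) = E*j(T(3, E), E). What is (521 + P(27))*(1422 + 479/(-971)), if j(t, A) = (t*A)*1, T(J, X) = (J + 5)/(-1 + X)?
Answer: 13373561987/12623 ≈ 1.0595e+6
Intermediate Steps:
T(J, X) = (5 + J)/(-1 + X)
j(t, A) = A*t (j(t, A) = (A*t)*1 = A*t)
P(E) = 8*E**2/(-1 + E) (P(E) = E*(E*((5 + 3)/(-1 + E))) = E*(E*(8/(-1 + E))) = E*(8*E/(-1 + E)) = 8*E**2/(-1 + E))
(521 + P(27))*(1422 + 479/(-971)) = (521 + 8*27**2/(-1 + 27))*(1422 + 479/(-971)) = (521 + 8*729/26)*(1422 + 479*(-1/971)) = (521 + 8*729*(1/26))*(1422 - 479/971) = (521 + 2916/13)*(1380283/971) = (9689/13)*(1380283/971) = 13373561987/12623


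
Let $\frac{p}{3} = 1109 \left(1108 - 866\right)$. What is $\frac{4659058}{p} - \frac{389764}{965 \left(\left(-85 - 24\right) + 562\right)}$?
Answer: $\frac{287145276839}{58660050405} \approx 4.8951$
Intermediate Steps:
$p = 805134$ ($p = 3 \cdot 1109 \left(1108 - 866\right) = 3 \cdot 1109 \cdot 242 = 3 \cdot 268378 = 805134$)
$\frac{4659058}{p} - \frac{389764}{965 \left(\left(-85 - 24\right) + 562\right)} = \frac{4659058}{805134} - \frac{389764}{965 \left(\left(-85 - 24\right) + 562\right)} = 4659058 \cdot \frac{1}{805134} - \frac{389764}{965 \left(\left(-85 - 24\right) + 562\right)} = \frac{2329529}{402567} - \frac{389764}{965 \left(-109 + 562\right)} = \frac{2329529}{402567} - \frac{389764}{965 \cdot 453} = \frac{2329529}{402567} - \frac{389764}{437145} = \frac{287145276839}{58660050405}$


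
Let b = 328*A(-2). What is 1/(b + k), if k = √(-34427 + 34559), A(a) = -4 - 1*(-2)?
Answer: -164/107551 - √33/215102 ≈ -0.0015516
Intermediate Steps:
A(a) = -2 (A(a) = -4 + 2 = -2)
k = 2*√33 (k = √132 = 2*√33 ≈ 11.489)
b = -656 (b = 328*(-2) = -656)
1/(b + k) = 1/(-656 + 2*√33)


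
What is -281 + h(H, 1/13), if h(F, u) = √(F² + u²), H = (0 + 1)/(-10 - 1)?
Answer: -281 + √290/143 ≈ -280.88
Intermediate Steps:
H = -1/11 (H = 1/(-11) = 1*(-1/11) = -1/11 ≈ -0.090909)
-281 + h(H, 1/13) = -281 + √((-1/11)² + (1/13)²) = -281 + √(1/121 + (1/13)²) = -281 + √(1/121 + 1/169) = -281 + √(290/20449) = -281 + √290/143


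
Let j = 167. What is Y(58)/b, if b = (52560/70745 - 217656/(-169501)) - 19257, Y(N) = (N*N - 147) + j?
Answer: -57558471576/327507923557 ≈ -0.17575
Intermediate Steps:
Y(N) = 20 + N² (Y(N) = (N*N - 147) + 167 = (N² - 147) + 167 = (-147 + N²) + 167 = 20 + N²)
b = -46178617221537/2398269649 (b = (52560*(1/70745) - 217656*(-1/169501)) - 19257 = (10512/14149 + 217656/169501) - 19257 = 4861409256/2398269649 - 19257 = -46178617221537/2398269649 ≈ -19255.)
Y(58)/b = (20 + 58²)/(-46178617221537/2398269649) = (20 + 3364)*(-2398269649/46178617221537) = 3384*(-2398269649/46178617221537) = -57558471576/327507923557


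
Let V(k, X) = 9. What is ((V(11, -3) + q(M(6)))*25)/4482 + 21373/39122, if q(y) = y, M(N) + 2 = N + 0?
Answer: 27127109/43836201 ≈ 0.61883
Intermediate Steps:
M(N) = -2 + N (M(N) = -2 + (N + 0) = -2 + N)
((V(11, -3) + q(M(6)))*25)/4482 + 21373/39122 = ((9 + (-2 + 6))*25)/4482 + 21373/39122 = ((9 + 4)*25)*(1/4482) + 21373*(1/39122) = (13*25)*(1/4482) + 21373/39122 = 325*(1/4482) + 21373/39122 = 325/4482 + 21373/39122 = 27127109/43836201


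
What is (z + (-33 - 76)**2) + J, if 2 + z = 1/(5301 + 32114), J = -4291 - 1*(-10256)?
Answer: 667633261/37415 ≈ 17844.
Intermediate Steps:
J = 5965 (J = -4291 + 10256 = 5965)
z = -74829/37415 (z = -2 + 1/(5301 + 32114) = -2 + 1/37415 = -74829/37415 ≈ -2.0000)
(z + (-33 - 76)**2) + J = (-74829/37415 + (-33 - 76)**2) + 5965 = (-74829/37415 + (-109)**2) + 5965 = (-74829/37415 + 11881) + 5965 = 444452786/37415 + 5965 = 667633261/37415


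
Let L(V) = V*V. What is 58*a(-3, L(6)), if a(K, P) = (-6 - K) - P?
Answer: -2262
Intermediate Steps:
L(V) = V**2
a(K, P) = -6 - K - P
58*a(-3, L(6)) = 58*(-6 - 1*(-3) - 1*6**2) = 58*(-6 + 3 - 1*36) = 58*(-6 + 3 - 36) = 58*(-39) = -2262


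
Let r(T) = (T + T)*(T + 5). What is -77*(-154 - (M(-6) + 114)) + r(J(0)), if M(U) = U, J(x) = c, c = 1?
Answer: 20186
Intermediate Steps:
J(x) = 1
r(T) = 2*T*(5 + T) (r(T) = (2*T)*(5 + T) = 2*T*(5 + T))
-77*(-154 - (M(-6) + 114)) + r(J(0)) = -77*(-154 - (-6 + 114)) + 2*1*(5 + 1) = -77*(-154 - 1*108) + 2*1*6 = -77*(-154 - 108) + 12 = -77*(-262) + 12 = 20174 + 12 = 20186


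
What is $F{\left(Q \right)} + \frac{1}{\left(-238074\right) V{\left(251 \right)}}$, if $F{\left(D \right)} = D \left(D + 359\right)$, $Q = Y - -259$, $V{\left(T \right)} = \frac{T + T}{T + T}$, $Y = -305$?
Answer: $- \frac{3427789453}{238074} \approx -14398.0$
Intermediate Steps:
$V{\left(T \right)} = 1$ ($V{\left(T \right)} = \frac{2 T}{2 T} = 2 T \frac{1}{2 T} = 1$)
$Q = -46$ ($Q = -305 - -259 = -305 + 259 = -46$)
$F{\left(D \right)} = D \left(359 + D\right)$
$F{\left(Q \right)} + \frac{1}{\left(-238074\right) V{\left(251 \right)}} = - 46 \left(359 - 46\right) + \frac{1}{\left(-238074\right) 1} = \left(-46\right) 313 - \frac{1}{238074} = -14398 - \frac{1}{238074} = - \frac{3427789453}{238074}$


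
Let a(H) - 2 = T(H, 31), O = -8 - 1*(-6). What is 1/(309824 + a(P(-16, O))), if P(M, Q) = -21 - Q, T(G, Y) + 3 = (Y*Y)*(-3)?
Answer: 1/306940 ≈ 3.2580e-6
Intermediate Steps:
T(G, Y) = -3 - 3*Y**2 (T(G, Y) = -3 + (Y*Y)*(-3) = -3 + Y**2*(-3) = -3 - 3*Y**2)
O = -2 (O = -8 + 6 = -2)
a(H) = -2884 (a(H) = 2 + (-3 - 3*31**2) = 2 + (-3 - 3*961) = 2 + (-3 - 2883) = 2 - 2886 = -2884)
1/(309824 + a(P(-16, O))) = 1/(309824 - 2884) = 1/306940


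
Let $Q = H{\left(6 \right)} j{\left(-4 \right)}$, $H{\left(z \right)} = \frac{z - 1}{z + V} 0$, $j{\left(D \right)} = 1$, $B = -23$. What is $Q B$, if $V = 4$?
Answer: $0$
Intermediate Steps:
$H{\left(z \right)} = 0$ ($H{\left(z \right)} = \frac{z - 1}{z + 4} \cdot 0 = \frac{-1 + z}{4 + z} 0 = 0$)
$Q = 0$ ($Q = 0 \cdot 1 = 0$)
$Q B = 0 \left(-23\right) = 0$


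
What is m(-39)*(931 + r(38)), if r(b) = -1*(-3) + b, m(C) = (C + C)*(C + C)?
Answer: 5913648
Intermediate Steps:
m(C) = 4*C² (m(C) = (2*C)*(2*C) = 4*C²)
r(b) = 3 + b
m(-39)*(931 + r(38)) = (4*(-39)²)*(931 + (3 + 38)) = (4*1521)*(931 + 41) = 6084*972 = 5913648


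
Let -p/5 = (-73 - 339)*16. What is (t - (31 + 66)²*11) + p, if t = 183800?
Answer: 113261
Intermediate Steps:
p = 32960 (p = -5*(-73 - 339)*16 = -(-2060)*16 = -5*(-6592) = 32960)
(t - (31 + 66)²*11) + p = (183800 - (31 + 66)²*11) + 32960 = (183800 - 97²*11) + 32960 = (183800 - 9409*11) + 32960 = (183800 - 1*103499) + 32960 = (183800 - 103499) + 32960 = 80301 + 32960 = 113261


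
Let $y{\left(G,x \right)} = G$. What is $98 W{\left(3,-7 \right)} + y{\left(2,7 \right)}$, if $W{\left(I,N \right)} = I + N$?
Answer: $-390$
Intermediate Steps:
$98 W{\left(3,-7 \right)} + y{\left(2,7 \right)} = 98 \left(3 - 7\right) + 2 = 98 \left(-4\right) + 2 = -392 + 2 = -390$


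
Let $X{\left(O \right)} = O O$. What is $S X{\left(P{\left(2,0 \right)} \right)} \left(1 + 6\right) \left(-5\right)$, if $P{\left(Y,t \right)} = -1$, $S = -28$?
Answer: $980$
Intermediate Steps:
$X{\left(O \right)} = O^{2}$
$S X{\left(P{\left(2,0 \right)} \right)} \left(1 + 6\right) \left(-5\right) = - 28 \left(-1\right)^{2} \left(1 + 6\right) \left(-5\right) = \left(-28\right) 1 \cdot 7 \left(-5\right) = \left(-28\right) \left(-35\right) = 980$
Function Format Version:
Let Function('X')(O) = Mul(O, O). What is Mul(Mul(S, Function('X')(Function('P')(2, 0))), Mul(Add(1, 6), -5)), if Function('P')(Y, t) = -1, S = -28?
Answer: 980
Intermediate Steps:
Function('X')(O) = Pow(O, 2)
Mul(Mul(S, Function('X')(Function('P')(2, 0))), Mul(Add(1, 6), -5)) = Mul(Mul(-28, Pow(-1, 2)), Mul(Add(1, 6), -5)) = Mul(Mul(-28, 1), Mul(7, -5)) = Mul(-28, -35) = 980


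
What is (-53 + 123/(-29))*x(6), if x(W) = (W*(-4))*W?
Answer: 239040/29 ≈ 8242.8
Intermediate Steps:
x(W) = -4*W² (x(W) = (-4*W)*W = -4*W²)
(-53 + 123/(-29))*x(6) = (-53 + 123/(-29))*(-4*6²) = (-53 + 123*(-1/29))*(-4*36) = (-53 - 123/29)*(-144) = -1660/29*(-144) = 239040/29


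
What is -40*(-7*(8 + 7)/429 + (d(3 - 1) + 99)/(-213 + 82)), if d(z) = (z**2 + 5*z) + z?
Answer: 841200/18733 ≈ 44.905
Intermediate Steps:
d(z) = z**2 + 6*z
-40*(-7*(8 + 7)/429 + (d(3 - 1) + 99)/(-213 + 82)) = -40*(-7*(8 + 7)/429 + ((3 - 1)*(6 + (3 - 1)) + 99)/(-213 + 82)) = -40*(-7*15*(1/429) + (2*(6 + 2) + 99)/(-131)) = -40*(-105*1/429 + (2*8 + 99)*(-1/131)) = -40*(-35/143 + (16 + 99)*(-1/131)) = -40*(-35/143 + 115*(-1/131)) = -40*(-35/143 - 115/131) = -40*(-21030/18733) = 841200/18733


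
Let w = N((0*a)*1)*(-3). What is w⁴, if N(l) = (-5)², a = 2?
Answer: 31640625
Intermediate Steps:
N(l) = 25
w = -75 (w = 25*(-3) = -75)
w⁴ = (-75)⁴ = 31640625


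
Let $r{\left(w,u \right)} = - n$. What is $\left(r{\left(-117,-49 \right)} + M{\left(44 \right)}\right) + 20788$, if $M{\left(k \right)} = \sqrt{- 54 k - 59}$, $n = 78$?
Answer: $20710 + i \sqrt{2435} \approx 20710.0 + 49.346 i$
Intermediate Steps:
$r{\left(w,u \right)} = -78$ ($r{\left(w,u \right)} = \left(-1\right) 78 = -78$)
$M{\left(k \right)} = \sqrt{-59 - 54 k}$
$\left(r{\left(-117,-49 \right)} + M{\left(44 \right)}\right) + 20788 = \left(-78 + \sqrt{-59 - 2376}\right) + 20788 = \left(-78 + \sqrt{-2435}\right) + 20788 = \left(-78 + i \sqrt{2435}\right) + 20788 = 20710 + i \sqrt{2435}$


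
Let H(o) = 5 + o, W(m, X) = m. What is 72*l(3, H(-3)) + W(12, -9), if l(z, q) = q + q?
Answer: 300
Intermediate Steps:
l(z, q) = 2*q
72*l(3, H(-3)) + W(12, -9) = 72*(2*(5 - 3)) + 12 = 72*(2*2) + 12 = 72*4 + 12 = 288 + 12 = 300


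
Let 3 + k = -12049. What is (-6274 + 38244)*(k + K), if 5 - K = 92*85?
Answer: -635147990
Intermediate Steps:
K = -7815 (K = 5 - 92*85 = 5 - 1*7820 = 5 - 7820 = -7815)
k = -12052 (k = -3 - 12049 = -12052)
(-6274 + 38244)*(k + K) = (-6274 + 38244)*(-12052 - 7815) = 31970*(-19867) = -635147990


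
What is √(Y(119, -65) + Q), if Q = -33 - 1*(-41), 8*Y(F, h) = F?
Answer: √366/4 ≈ 4.7828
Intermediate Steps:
Y(F, h) = F/8
Q = 8 (Q = -33 + 41 = 8)
√(Y(119, -65) + Q) = √((⅛)*119 + 8) = √(119/8 + 8) = √(183/8) = √366/4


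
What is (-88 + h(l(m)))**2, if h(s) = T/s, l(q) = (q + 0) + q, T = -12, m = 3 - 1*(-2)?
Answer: 198916/25 ≈ 7956.6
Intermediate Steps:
m = 5 (m = 3 + 2 = 5)
l(q) = 2*q (l(q) = q + q = 2*q)
h(s) = -12/s
(-88 + h(l(m)))**2 = (-88 - 12/(2*5))**2 = (-88 - 12/10)**2 = (-88 - 12*1/10)**2 = (-88 - 6/5)**2 = (-446/5)**2 = 198916/25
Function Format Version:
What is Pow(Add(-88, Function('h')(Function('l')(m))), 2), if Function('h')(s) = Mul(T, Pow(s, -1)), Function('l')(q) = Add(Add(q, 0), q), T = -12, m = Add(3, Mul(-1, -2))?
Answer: Rational(198916, 25) ≈ 7956.6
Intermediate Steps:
m = 5 (m = Add(3, 2) = 5)
Function('l')(q) = Mul(2, q) (Function('l')(q) = Add(q, q) = Mul(2, q))
Function('h')(s) = Mul(-12, Pow(s, -1))
Pow(Add(-88, Function('h')(Function('l')(m))), 2) = Pow(Add(-88, Mul(-12, Pow(Mul(2, 5), -1))), 2) = Pow(Add(-88, Mul(-12, Pow(10, -1))), 2) = Pow(Add(-88, Mul(-12, Rational(1, 10))), 2) = Pow(Add(-88, Rational(-6, 5)), 2) = Pow(Rational(-446, 5), 2) = Rational(198916, 25)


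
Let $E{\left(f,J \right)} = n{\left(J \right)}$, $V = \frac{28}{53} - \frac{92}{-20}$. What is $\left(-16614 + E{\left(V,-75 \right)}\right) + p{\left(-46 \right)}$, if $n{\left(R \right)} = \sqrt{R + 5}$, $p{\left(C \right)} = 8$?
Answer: $-16606 + i \sqrt{70} \approx -16606.0 + 8.3666 i$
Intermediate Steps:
$n{\left(R \right)} = \sqrt{5 + R}$
$V = \frac{1359}{265}$ ($V = 28 \cdot \frac{1}{53} - - \frac{23}{5} = \frac{28}{53} + \frac{23}{5} = \frac{1359}{265} \approx 5.1283$)
$E{\left(f,J \right)} = \sqrt{5 + J}$
$\left(-16614 + E{\left(V,-75 \right)}\right) + p{\left(-46 \right)} = \left(-16614 + \sqrt{5 - 75}\right) + 8 = \left(-16614 + \sqrt{-70}\right) + 8 = \left(-16614 + i \sqrt{70}\right) + 8 = -16606 + i \sqrt{70}$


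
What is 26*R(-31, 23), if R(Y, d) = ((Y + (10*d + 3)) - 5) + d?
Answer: 5720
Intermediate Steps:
R(Y, d) = -2 + Y + 11*d (R(Y, d) = ((Y + (3 + 10*d)) - 5) + d = ((3 + Y + 10*d) - 5) + d = (-2 + Y + 10*d) + d = -2 + Y + 11*d)
26*R(-31, 23) = 26*(-2 - 31 + 11*23) = 26*(-2 - 31 + 253) = 26*220 = 5720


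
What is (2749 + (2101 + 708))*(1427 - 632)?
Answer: 4418610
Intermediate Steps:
(2749 + (2101 + 708))*(1427 - 632) = (2749 + 2809)*795 = 5558*795 = 4418610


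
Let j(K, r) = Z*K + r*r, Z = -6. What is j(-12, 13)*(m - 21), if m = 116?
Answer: 22895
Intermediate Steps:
j(K, r) = r² - 6*K (j(K, r) = -6*K + r*r = -6*K + r² = r² - 6*K)
j(-12, 13)*(m - 21) = (13² - 6*(-12))*(116 - 21) = (169 + 72)*95 = 241*95 = 22895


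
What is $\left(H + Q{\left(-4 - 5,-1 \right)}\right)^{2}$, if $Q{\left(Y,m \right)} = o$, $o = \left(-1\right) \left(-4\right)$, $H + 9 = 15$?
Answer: $100$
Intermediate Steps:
$H = 6$ ($H = -9 + 15 = 6$)
$o = 4$
$Q{\left(Y,m \right)} = 4$
$\left(H + Q{\left(-4 - 5,-1 \right)}\right)^{2} = \left(6 + 4\right)^{2} = 10^{2} = 100$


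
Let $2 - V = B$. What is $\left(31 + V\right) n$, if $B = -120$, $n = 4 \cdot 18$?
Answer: $11016$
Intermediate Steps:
$n = 72$
$V = 122$ ($V = 2 - -120 = 2 + 120 = 122$)
$\left(31 + V\right) n = \left(31 + 122\right) 72 = 153 \cdot 72 = 11016$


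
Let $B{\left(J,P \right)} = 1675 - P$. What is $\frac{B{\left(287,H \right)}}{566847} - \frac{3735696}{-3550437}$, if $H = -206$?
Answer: $\frac{78675794167}{74539057857} \approx 1.0555$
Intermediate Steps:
$\frac{B{\left(287,H \right)}}{566847} - \frac{3735696}{-3550437} = \frac{1675 - -206}{566847} - \frac{3735696}{-3550437} = \left(1675 + 206\right) \frac{1}{566847} - - \frac{1245232}{1183479} = 1881 \cdot \frac{1}{566847} + \frac{1245232}{1183479} = \frac{209}{62983} + \frac{1245232}{1183479} = \frac{78675794167}{74539057857}$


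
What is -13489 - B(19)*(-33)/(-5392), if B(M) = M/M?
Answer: -72732721/5392 ≈ -13489.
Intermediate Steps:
B(M) = 1
-13489 - B(19)*(-33)/(-5392) = -13489 - 1*(-33)/(-5392) = -13489 - (-33)*(-1)/5392 = -13489 - 1*33/5392 = -13489 - 33/5392 = -72732721/5392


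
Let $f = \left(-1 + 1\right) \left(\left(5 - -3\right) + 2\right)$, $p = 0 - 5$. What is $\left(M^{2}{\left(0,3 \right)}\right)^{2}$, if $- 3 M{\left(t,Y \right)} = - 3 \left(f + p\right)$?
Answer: $625$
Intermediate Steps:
$p = -5$ ($p = 0 - 5 = -5$)
$f = 0$ ($f = 0 \left(\left(5 + 3\right) + 2\right) = 0 \left(8 + 2\right) = 0 \cdot 10 = 0$)
$M{\left(t,Y \right)} = -5$ ($M{\left(t,Y \right)} = - \frac{\left(-3\right) \left(0 - 5\right)}{3} = - \frac{\left(-3\right) \left(-5\right)}{3} = \left(- \frac{1}{3}\right) 15 = -5$)
$\left(M^{2}{\left(0,3 \right)}\right)^{2} = \left(\left(-5\right)^{2}\right)^{2} = 25^{2} = 625$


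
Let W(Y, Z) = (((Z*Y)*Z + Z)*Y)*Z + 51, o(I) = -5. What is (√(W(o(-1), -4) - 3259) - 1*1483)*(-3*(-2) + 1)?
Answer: -10381 + 14*I*√1222 ≈ -10381.0 + 489.4*I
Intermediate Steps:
W(Y, Z) = 51 + Y*Z*(Z + Y*Z²) (W(Y, Z) = (((Y*Z)*Z + Z)*Y)*Z + 51 = ((Y*Z² + Z)*Y)*Z + 51 = ((Z + Y*Z²)*Y)*Z + 51 = (Y*(Z + Y*Z²))*Z + 51 = Y*Z*(Z + Y*Z²) + 51 = 51 + Y*Z*(Z + Y*Z²))
(√(W(o(-1), -4) - 3259) - 1*1483)*(-3*(-2) + 1) = (√((51 - 5*(-4)² + (-5)²*(-4)³) - 3259) - 1*1483)*(-3*(-2) + 1) = (√((51 - 5*16 + 25*(-64)) - 3259) - 1483)*(6 + 1) = (√((51 - 80 - 1600) - 3259) - 1483)*7 = (√(-1629 - 3259) - 1483)*7 = (√(-4888) - 1483)*7 = (2*I*√1222 - 1483)*7 = (-1483 + 2*I*√1222)*7 = -10381 + 14*I*√1222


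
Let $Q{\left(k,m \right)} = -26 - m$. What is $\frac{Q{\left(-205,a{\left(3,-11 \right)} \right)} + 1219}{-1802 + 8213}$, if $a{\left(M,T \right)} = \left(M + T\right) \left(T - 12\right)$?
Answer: $\frac{1009}{6411} \approx 0.15739$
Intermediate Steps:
$a{\left(M,T \right)} = \left(-12 + T\right) \left(M + T\right)$ ($a{\left(M,T \right)} = \left(M + T\right) \left(-12 + T\right) = \left(-12 + T\right) \left(M + T\right)$)
$\frac{Q{\left(-205,a{\left(3,-11 \right)} \right)} + 1219}{-1802 + 8213} = \frac{\left(-26 - \left(\left(-11\right)^{2} - 36 - -132 + 3 \left(-11\right)\right)\right) + 1219}{-1802 + 8213} = \frac{\left(-26 - \left(121 - 36 + 132 - 33\right)\right) + 1219}{6411} = \left(\left(-26 - 184\right) + 1219\right) \frac{1}{6411} = \left(-210 + 1219\right) \frac{1}{6411} = 1009 \cdot \frac{1}{6411} = \frac{1009}{6411}$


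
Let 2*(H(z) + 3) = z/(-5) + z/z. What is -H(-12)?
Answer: 13/10 ≈ 1.3000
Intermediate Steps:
H(z) = -5/2 - z/10 (H(z) = -3 + (z/(-5) + z/z)/2 = -3 + (z*(-1/5) + 1)/2 = -3 + (-z/5 + 1)/2 = -3 + (1 - z/5)/2 = -3 + (1/2 - z/10) = -5/2 - z/10)
-H(-12) = -(-5/2 - 1/10*(-12)) = -(-5/2 + 6/5) = -1*(-13/10) = 13/10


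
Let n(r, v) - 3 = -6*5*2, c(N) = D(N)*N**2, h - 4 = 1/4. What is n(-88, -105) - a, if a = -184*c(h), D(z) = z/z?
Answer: 6533/2 ≈ 3266.5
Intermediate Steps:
h = 17/4 (h = 4 + 1/4 = 17/4 ≈ 4.2500)
D(z) = 1
c(N) = N**2 (c(N) = 1*N**2 = N**2)
n(r, v) = -57 (n(r, v) = 3 - 6*5*2 = 3 - 30*2 = 3 - 60 = -57)
a = -6647/2 (a = -184*(17/4)**2 = -184*289/16 = -6647/2 ≈ -3323.5)
n(-88, -105) - a = -57 - 1*(-6647/2) = -57 + 6647/2 = 6533/2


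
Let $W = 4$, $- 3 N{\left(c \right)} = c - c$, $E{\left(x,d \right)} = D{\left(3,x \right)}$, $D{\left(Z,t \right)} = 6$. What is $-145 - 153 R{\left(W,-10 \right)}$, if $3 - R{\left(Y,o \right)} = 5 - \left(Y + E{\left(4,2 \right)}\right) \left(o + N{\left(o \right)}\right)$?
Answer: $15461$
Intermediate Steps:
$E{\left(x,d \right)} = 6$
$N{\left(c \right)} = 0$ ($N{\left(c \right)} = - \frac{c - c}{3} = \left(- \frac{1}{3}\right) 0 = 0$)
$R{\left(Y,o \right)} = -2 + o \left(6 + Y\right)$ ($R{\left(Y,o \right)} = 3 - \left(5 - \left(Y + 6\right) \left(o + 0\right)\right) = 3 - \left(5 - \left(6 + Y\right) o\right) = 3 - \left(5 - o \left(6 + Y\right)\right) = 3 + \left(-5 + o \left(6 + Y\right)\right) = -2 + o \left(6 + Y\right)$)
$-145 - 153 R{\left(W,-10 \right)} = -145 - 153 \left(-2 + 6 \left(-10\right) + 4 \left(-10\right)\right) = -145 - 153 \left(-2 - 60 - 40\right) = -145 - -15606 = -145 + 15606 = 15461$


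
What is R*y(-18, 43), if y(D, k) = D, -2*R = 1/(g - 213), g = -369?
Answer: -3/194 ≈ -0.015464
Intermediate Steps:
R = 1/1164 (R = -1/(2*(-369 - 213)) = -½/(-582) = -½*(-1/582) = 1/1164 ≈ 0.00085911)
R*y(-18, 43) = (1/1164)*(-18) = -3/194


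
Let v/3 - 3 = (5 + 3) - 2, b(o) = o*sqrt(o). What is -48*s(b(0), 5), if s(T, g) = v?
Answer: -1296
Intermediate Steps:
b(o) = o**(3/2)
v = 27 (v = 9 + 3*((5 + 3) - 2) = 9 + 3*(8 - 2) = 9 + 3*6 = 9 + 18 = 27)
s(T, g) = 27
-48*s(b(0), 5) = -48*27 = -1296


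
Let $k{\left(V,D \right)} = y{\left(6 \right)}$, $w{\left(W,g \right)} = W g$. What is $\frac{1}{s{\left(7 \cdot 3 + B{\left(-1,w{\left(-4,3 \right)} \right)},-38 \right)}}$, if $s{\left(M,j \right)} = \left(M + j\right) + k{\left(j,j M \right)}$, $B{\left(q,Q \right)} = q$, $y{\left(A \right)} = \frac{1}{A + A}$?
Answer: $- \frac{12}{215} \approx -0.055814$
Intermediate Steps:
$y{\left(A \right)} = \frac{1}{2 A}$
$k{\left(V,D \right)} = \frac{1}{12}$ ($k{\left(V,D \right)} = \frac{1}{2 \cdot 6} = \frac{1}{2} \cdot \frac{1}{6} = \frac{1}{12}$)
$s{\left(M,j \right)} = \frac{1}{12} + M + j$ ($s{\left(M,j \right)} = \left(M + j\right) + \frac{1}{12} = \frac{1}{12} + M + j$)
$\frac{1}{s{\left(7 \cdot 3 + B{\left(-1,w{\left(-4,3 \right)} \right)},-38 \right)}} = \frac{1}{\frac{1}{12} + \left(7 \cdot 3 - 1\right) - 38} = \frac{1}{\frac{1}{12} + \left(21 - 1\right) - 38} = \frac{1}{\frac{1}{12} + 20 - 38} = \frac{1}{- \frac{215}{12}} = - \frac{12}{215}$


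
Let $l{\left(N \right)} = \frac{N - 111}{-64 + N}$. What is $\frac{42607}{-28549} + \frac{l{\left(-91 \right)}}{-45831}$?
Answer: $- \frac{302677586533}{202806528945} \approx -1.4924$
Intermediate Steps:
$l{\left(N \right)} = \frac{-111 + N}{-64 + N}$
$\frac{42607}{-28549} + \frac{l{\left(-91 \right)}}{-45831} = \frac{42607}{-28549} + \frac{\frac{1}{-64 - 91} \left(-111 - 91\right)}{-45831} = 42607 \left(- \frac{1}{28549}\right) + \frac{1}{-155} \left(-202\right) \left(- \frac{1}{45831}\right) = - \frac{42607}{28549} + \left(- \frac{1}{155}\right) \left(-202\right) \left(- \frac{1}{45831}\right) = - \frac{42607}{28549} + \frac{202}{155} \left(- \frac{1}{45831}\right) = - \frac{42607}{28549} - \frac{202}{7103805} = - \frac{302677586533}{202806528945}$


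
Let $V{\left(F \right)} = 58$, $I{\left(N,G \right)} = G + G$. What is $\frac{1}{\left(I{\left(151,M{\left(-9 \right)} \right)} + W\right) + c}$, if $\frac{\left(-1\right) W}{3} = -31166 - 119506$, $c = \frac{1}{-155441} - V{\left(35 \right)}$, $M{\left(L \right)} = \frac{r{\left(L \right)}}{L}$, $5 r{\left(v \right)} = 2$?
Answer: $\frac{6994845}{3161375534701} \approx 2.2126 \cdot 10^{-6}$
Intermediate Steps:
$r{\left(v \right)} = \frac{2}{5}$ ($r{\left(v \right)} = \frac{1}{5} \cdot 2 = \frac{2}{5}$)
$M{\left(L \right)} = \frac{2}{5 L}$
$I{\left(N,G \right)} = 2 G$
$c = - \frac{9015579}{155441}$ ($c = \frac{1}{-155441} - 58 = - \frac{1}{155441} - 58 = - \frac{9015579}{155441} \approx -58.0$)
$W = 452016$ ($W = - 3 \left(-31166 - 119506\right) = \left(-3\right) \left(-150672\right) = 452016$)
$\frac{1}{\left(I{\left(151,M{\left(-9 \right)} \right)} + W\right) + c} = \frac{1}{\left(2 \frac{2}{5 \left(-9\right)} + 452016\right) - \frac{9015579}{155441}} = \frac{1}{\left(2 \cdot \frac{2}{5} \left(- \frac{1}{9}\right) + 452016\right) - \frac{9015579}{155441}} = \frac{1}{\left(2 \left(- \frac{2}{45}\right) + 452016\right) - \frac{9015579}{155441}} = \frac{1}{\left(- \frac{4}{45} + 452016\right) - \frac{9015579}{155441}} = \frac{1}{\frac{20340716}{45} - \frac{9015579}{155441}} = \frac{1}{\frac{3161375534701}{6994845}} = \frac{6994845}{3161375534701}$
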